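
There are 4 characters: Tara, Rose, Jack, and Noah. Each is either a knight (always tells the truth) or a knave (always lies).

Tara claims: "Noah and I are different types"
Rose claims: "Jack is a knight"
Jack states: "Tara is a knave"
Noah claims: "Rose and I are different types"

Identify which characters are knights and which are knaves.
Tara is a knight.
Rose is a knave.
Jack is a knave.
Noah is a knave.

Verification:
- Tara (knight) says "Noah and I are different types" - this is TRUE because Tara is a knight and Noah is a knave.
- Rose (knave) says "Jack is a knight" - this is FALSE (a lie) because Jack is a knave.
- Jack (knave) says "Tara is a knave" - this is FALSE (a lie) because Tara is a knight.
- Noah (knave) says "Rose and I are different types" - this is FALSE (a lie) because Noah is a knave and Rose is a knave.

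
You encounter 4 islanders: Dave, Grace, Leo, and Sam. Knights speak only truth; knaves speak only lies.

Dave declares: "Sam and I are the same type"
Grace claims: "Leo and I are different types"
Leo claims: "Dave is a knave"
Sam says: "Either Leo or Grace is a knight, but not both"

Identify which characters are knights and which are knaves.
Dave is a knight.
Grace is a knight.
Leo is a knave.
Sam is a knight.

Verification:
- Dave (knight) says "Sam and I are the same type" - this is TRUE because Dave is a knight and Sam is a knight.
- Grace (knight) says "Leo and I are different types" - this is TRUE because Grace is a knight and Leo is a knave.
- Leo (knave) says "Dave is a knave" - this is FALSE (a lie) because Dave is a knight.
- Sam (knight) says "Either Leo or Grace is a knight, but not both" - this is TRUE because Leo is a knave and Grace is a knight.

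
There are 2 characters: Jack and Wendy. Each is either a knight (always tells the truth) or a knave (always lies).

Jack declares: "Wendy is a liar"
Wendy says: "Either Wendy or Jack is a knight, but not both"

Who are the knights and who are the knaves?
Jack is a knave.
Wendy is a knight.

Verification:
- Jack (knave) says "Wendy is a liar" - this is FALSE (a lie) because Wendy is a knight.
- Wendy (knight) says "Either Wendy or Jack is a knight, but not both" - this is TRUE because Wendy is a knight and Jack is a knave.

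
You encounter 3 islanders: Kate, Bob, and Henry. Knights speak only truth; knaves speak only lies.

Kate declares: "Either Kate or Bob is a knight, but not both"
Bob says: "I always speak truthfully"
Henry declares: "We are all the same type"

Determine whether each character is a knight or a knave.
Kate is a knight.
Bob is a knave.
Henry is a knave.

Verification:
- Kate (knight) says "Either Kate or Bob is a knight, but not both" - this is TRUE because Kate is a knight and Bob is a knave.
- Bob (knave) says "I always speak truthfully" - this is FALSE (a lie) because Bob is a knave.
- Henry (knave) says "We are all the same type" - this is FALSE (a lie) because Kate is a knight and Bob and Henry are knaves.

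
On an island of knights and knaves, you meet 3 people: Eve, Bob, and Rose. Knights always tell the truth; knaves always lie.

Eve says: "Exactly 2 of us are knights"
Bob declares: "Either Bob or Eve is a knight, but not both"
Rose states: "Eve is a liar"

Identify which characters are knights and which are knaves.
Eve is a knave.
Bob is a knave.
Rose is a knight.

Verification:
- Eve (knave) says "Exactly 2 of us are knights" - this is FALSE (a lie) because there are 1 knights.
- Bob (knave) says "Either Bob or Eve is a knight, but not both" - this is FALSE (a lie) because Bob is a knave and Eve is a knave.
- Rose (knight) says "Eve is a liar" - this is TRUE because Eve is a knave.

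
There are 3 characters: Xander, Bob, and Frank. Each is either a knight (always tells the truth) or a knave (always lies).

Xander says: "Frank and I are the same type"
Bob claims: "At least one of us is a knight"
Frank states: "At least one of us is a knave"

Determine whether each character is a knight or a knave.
Xander is a knave.
Bob is a knight.
Frank is a knight.

Verification:
- Xander (knave) says "Frank and I are the same type" - this is FALSE (a lie) because Xander is a knave and Frank is a knight.
- Bob (knight) says "At least one of us is a knight" - this is TRUE because Bob and Frank are knights.
- Frank (knight) says "At least one of us is a knave" - this is TRUE because Xander is a knave.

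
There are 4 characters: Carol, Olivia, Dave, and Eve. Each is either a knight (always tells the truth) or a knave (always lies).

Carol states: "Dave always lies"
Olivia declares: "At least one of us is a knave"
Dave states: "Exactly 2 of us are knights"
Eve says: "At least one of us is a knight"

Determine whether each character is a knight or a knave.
Carol is a knight.
Olivia is a knight.
Dave is a knave.
Eve is a knight.

Verification:
- Carol (knight) says "Dave always lies" - this is TRUE because Dave is a knave.
- Olivia (knight) says "At least one of us is a knave" - this is TRUE because Dave is a knave.
- Dave (knave) says "Exactly 2 of us are knights" - this is FALSE (a lie) because there are 3 knights.
- Eve (knight) says "At least one of us is a knight" - this is TRUE because Carol, Olivia, and Eve are knights.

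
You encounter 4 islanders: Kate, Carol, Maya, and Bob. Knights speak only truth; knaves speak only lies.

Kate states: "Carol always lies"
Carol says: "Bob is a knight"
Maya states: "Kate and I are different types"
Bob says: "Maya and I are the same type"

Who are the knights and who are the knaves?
Kate is a knave.
Carol is a knight.
Maya is a knight.
Bob is a knight.

Verification:
- Kate (knave) says "Carol always lies" - this is FALSE (a lie) because Carol is a knight.
- Carol (knight) says "Bob is a knight" - this is TRUE because Bob is a knight.
- Maya (knight) says "Kate and I are different types" - this is TRUE because Maya is a knight and Kate is a knave.
- Bob (knight) says "Maya and I are the same type" - this is TRUE because Bob is a knight and Maya is a knight.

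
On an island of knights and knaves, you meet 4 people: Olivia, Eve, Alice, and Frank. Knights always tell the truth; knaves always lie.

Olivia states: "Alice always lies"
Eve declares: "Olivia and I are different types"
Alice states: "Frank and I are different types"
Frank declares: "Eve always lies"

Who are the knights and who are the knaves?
Olivia is a knave.
Eve is a knight.
Alice is a knight.
Frank is a knave.

Verification:
- Olivia (knave) says "Alice always lies" - this is FALSE (a lie) because Alice is a knight.
- Eve (knight) says "Olivia and I are different types" - this is TRUE because Eve is a knight and Olivia is a knave.
- Alice (knight) says "Frank and I are different types" - this is TRUE because Alice is a knight and Frank is a knave.
- Frank (knave) says "Eve always lies" - this is FALSE (a lie) because Eve is a knight.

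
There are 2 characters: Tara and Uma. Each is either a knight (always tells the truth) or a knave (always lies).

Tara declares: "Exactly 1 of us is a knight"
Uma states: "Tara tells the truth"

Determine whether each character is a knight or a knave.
Tara is a knave.
Uma is a knave.

Verification:
- Tara (knave) says "Exactly 1 of us is a knight" - this is FALSE (a lie) because there are 0 knights.
- Uma (knave) says "Tara tells the truth" - this is FALSE (a lie) because Tara is a knave.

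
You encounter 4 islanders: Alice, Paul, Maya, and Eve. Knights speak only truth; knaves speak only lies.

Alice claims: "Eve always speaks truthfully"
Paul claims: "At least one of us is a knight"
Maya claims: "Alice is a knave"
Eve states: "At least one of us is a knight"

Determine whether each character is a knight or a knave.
Alice is a knight.
Paul is a knight.
Maya is a knave.
Eve is a knight.

Verification:
- Alice (knight) says "Eve always speaks truthfully" - this is TRUE because Eve is a knight.
- Paul (knight) says "At least one of us is a knight" - this is TRUE because Alice, Paul, and Eve are knights.
- Maya (knave) says "Alice is a knave" - this is FALSE (a lie) because Alice is a knight.
- Eve (knight) says "At least one of us is a knight" - this is TRUE because Alice, Paul, and Eve are knights.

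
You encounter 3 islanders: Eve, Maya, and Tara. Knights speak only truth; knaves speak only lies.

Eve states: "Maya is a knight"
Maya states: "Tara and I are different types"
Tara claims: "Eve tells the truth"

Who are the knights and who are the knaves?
Eve is a knave.
Maya is a knave.
Tara is a knave.

Verification:
- Eve (knave) says "Maya is a knight" - this is FALSE (a lie) because Maya is a knave.
- Maya (knave) says "Tara and I are different types" - this is FALSE (a lie) because Maya is a knave and Tara is a knave.
- Tara (knave) says "Eve tells the truth" - this is FALSE (a lie) because Eve is a knave.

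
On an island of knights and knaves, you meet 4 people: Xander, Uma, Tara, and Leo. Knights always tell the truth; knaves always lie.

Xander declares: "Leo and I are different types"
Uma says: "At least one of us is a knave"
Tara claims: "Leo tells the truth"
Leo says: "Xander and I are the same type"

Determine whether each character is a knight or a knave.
Xander is a knight.
Uma is a knight.
Tara is a knave.
Leo is a knave.

Verification:
- Xander (knight) says "Leo and I are different types" - this is TRUE because Xander is a knight and Leo is a knave.
- Uma (knight) says "At least one of us is a knave" - this is TRUE because Tara and Leo are knaves.
- Tara (knave) says "Leo tells the truth" - this is FALSE (a lie) because Leo is a knave.
- Leo (knave) says "Xander and I are the same type" - this is FALSE (a lie) because Leo is a knave and Xander is a knight.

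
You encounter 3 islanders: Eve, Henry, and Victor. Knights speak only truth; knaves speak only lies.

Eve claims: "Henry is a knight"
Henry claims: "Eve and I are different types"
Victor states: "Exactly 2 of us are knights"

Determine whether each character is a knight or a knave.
Eve is a knave.
Henry is a knave.
Victor is a knave.

Verification:
- Eve (knave) says "Henry is a knight" - this is FALSE (a lie) because Henry is a knave.
- Henry (knave) says "Eve and I are different types" - this is FALSE (a lie) because Henry is a knave and Eve is a knave.
- Victor (knave) says "Exactly 2 of us are knights" - this is FALSE (a lie) because there are 0 knights.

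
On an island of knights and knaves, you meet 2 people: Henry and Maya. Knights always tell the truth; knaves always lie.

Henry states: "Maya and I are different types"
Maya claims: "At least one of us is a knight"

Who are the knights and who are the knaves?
Henry is a knave.
Maya is a knave.

Verification:
- Henry (knave) says "Maya and I are different types" - this is FALSE (a lie) because Henry is a knave and Maya is a knave.
- Maya (knave) says "At least one of us is a knight" - this is FALSE (a lie) because no one is a knight.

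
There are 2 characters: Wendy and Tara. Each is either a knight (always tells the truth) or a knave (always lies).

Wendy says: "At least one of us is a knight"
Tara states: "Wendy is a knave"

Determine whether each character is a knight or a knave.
Wendy is a knight.
Tara is a knave.

Verification:
- Wendy (knight) says "At least one of us is a knight" - this is TRUE because Wendy is a knight.
- Tara (knave) says "Wendy is a knave" - this is FALSE (a lie) because Wendy is a knight.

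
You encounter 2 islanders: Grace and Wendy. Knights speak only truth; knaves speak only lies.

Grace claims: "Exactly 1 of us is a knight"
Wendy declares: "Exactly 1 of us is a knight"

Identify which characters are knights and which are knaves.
Grace is a knave.
Wendy is a knave.

Verification:
- Grace (knave) says "Exactly 1 of us is a knight" - this is FALSE (a lie) because there are 0 knights.
- Wendy (knave) says "Exactly 1 of us is a knight" - this is FALSE (a lie) because there are 0 knights.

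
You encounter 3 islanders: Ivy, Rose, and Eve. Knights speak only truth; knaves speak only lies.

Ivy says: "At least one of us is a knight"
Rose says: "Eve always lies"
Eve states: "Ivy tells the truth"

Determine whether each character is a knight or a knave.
Ivy is a knight.
Rose is a knave.
Eve is a knight.

Verification:
- Ivy (knight) says "At least one of us is a knight" - this is TRUE because Ivy and Eve are knights.
- Rose (knave) says "Eve always lies" - this is FALSE (a lie) because Eve is a knight.
- Eve (knight) says "Ivy tells the truth" - this is TRUE because Ivy is a knight.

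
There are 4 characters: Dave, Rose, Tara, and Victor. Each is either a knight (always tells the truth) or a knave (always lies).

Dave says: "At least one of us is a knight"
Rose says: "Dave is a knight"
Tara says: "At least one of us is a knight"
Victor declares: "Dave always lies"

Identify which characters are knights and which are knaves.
Dave is a knight.
Rose is a knight.
Tara is a knight.
Victor is a knave.

Verification:
- Dave (knight) says "At least one of us is a knight" - this is TRUE because Dave, Rose, and Tara are knights.
- Rose (knight) says "Dave is a knight" - this is TRUE because Dave is a knight.
- Tara (knight) says "At least one of us is a knight" - this is TRUE because Dave, Rose, and Tara are knights.
- Victor (knave) says "Dave always lies" - this is FALSE (a lie) because Dave is a knight.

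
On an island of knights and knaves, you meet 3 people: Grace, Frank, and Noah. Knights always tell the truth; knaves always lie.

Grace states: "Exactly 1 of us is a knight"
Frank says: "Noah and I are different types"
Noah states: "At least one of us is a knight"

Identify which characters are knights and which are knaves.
Grace is a knave.
Frank is a knave.
Noah is a knave.

Verification:
- Grace (knave) says "Exactly 1 of us is a knight" - this is FALSE (a lie) because there are 0 knights.
- Frank (knave) says "Noah and I are different types" - this is FALSE (a lie) because Frank is a knave and Noah is a knave.
- Noah (knave) says "At least one of us is a knight" - this is FALSE (a lie) because no one is a knight.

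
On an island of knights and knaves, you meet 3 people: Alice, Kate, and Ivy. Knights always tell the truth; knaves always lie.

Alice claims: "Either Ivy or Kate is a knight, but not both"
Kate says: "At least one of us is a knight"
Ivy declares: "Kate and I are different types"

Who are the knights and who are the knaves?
Alice is a knave.
Kate is a knave.
Ivy is a knave.

Verification:
- Alice (knave) says "Either Ivy or Kate is a knight, but not both" - this is FALSE (a lie) because Ivy is a knave and Kate is a knave.
- Kate (knave) says "At least one of us is a knight" - this is FALSE (a lie) because no one is a knight.
- Ivy (knave) says "Kate and I are different types" - this is FALSE (a lie) because Ivy is a knave and Kate is a knave.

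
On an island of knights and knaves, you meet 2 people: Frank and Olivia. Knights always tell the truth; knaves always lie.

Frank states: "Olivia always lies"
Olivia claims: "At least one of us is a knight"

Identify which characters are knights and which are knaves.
Frank is a knave.
Olivia is a knight.

Verification:
- Frank (knave) says "Olivia always lies" - this is FALSE (a lie) because Olivia is a knight.
- Olivia (knight) says "At least one of us is a knight" - this is TRUE because Olivia is a knight.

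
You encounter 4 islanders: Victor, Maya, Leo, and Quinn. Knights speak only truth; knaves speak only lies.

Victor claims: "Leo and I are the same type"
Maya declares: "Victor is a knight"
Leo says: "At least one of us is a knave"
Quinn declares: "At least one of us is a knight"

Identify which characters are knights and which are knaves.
Victor is a knave.
Maya is a knave.
Leo is a knight.
Quinn is a knight.

Verification:
- Victor (knave) says "Leo and I are the same type" - this is FALSE (a lie) because Victor is a knave and Leo is a knight.
- Maya (knave) says "Victor is a knight" - this is FALSE (a lie) because Victor is a knave.
- Leo (knight) says "At least one of us is a knave" - this is TRUE because Victor and Maya are knaves.
- Quinn (knight) says "At least one of us is a knight" - this is TRUE because Leo and Quinn are knights.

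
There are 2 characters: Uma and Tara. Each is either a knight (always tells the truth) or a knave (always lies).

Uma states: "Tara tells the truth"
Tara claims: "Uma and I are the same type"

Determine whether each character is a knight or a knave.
Uma is a knight.
Tara is a knight.

Verification:
- Uma (knight) says "Tara tells the truth" - this is TRUE because Tara is a knight.
- Tara (knight) says "Uma and I are the same type" - this is TRUE because Tara is a knight and Uma is a knight.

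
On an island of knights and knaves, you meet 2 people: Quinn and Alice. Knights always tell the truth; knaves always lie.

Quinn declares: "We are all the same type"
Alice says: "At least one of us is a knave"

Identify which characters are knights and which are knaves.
Quinn is a knave.
Alice is a knight.

Verification:
- Quinn (knave) says "We are all the same type" - this is FALSE (a lie) because Alice is a knight and Quinn is a knave.
- Alice (knight) says "At least one of us is a knave" - this is TRUE because Quinn is a knave.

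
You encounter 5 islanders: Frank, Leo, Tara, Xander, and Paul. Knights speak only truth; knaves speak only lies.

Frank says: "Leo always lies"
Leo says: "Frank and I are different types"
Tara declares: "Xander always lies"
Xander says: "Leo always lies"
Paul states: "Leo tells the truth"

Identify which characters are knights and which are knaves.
Frank is a knave.
Leo is a knight.
Tara is a knight.
Xander is a knave.
Paul is a knight.

Verification:
- Frank (knave) says "Leo always lies" - this is FALSE (a lie) because Leo is a knight.
- Leo (knight) says "Frank and I are different types" - this is TRUE because Leo is a knight and Frank is a knave.
- Tara (knight) says "Xander always lies" - this is TRUE because Xander is a knave.
- Xander (knave) says "Leo always lies" - this is FALSE (a lie) because Leo is a knight.
- Paul (knight) says "Leo tells the truth" - this is TRUE because Leo is a knight.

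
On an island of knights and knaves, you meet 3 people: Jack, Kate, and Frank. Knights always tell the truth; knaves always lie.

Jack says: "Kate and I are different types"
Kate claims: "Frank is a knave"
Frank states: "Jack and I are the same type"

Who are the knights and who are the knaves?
Jack is a knight.
Kate is a knave.
Frank is a knight.

Verification:
- Jack (knight) says "Kate and I are different types" - this is TRUE because Jack is a knight and Kate is a knave.
- Kate (knave) says "Frank is a knave" - this is FALSE (a lie) because Frank is a knight.
- Frank (knight) says "Jack and I are the same type" - this is TRUE because Frank is a knight and Jack is a knight.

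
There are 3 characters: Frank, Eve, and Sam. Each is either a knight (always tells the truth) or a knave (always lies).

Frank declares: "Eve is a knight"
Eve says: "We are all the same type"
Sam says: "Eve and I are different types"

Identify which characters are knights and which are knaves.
Frank is a knave.
Eve is a knave.
Sam is a knight.

Verification:
- Frank (knave) says "Eve is a knight" - this is FALSE (a lie) because Eve is a knave.
- Eve (knave) says "We are all the same type" - this is FALSE (a lie) because Sam is a knight and Frank and Eve are knaves.
- Sam (knight) says "Eve and I are different types" - this is TRUE because Sam is a knight and Eve is a knave.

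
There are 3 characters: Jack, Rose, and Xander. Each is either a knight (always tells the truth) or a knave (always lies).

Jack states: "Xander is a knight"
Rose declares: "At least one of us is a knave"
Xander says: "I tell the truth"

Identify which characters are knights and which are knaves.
Jack is a knave.
Rose is a knight.
Xander is a knave.

Verification:
- Jack (knave) says "Xander is a knight" - this is FALSE (a lie) because Xander is a knave.
- Rose (knight) says "At least one of us is a knave" - this is TRUE because Jack and Xander are knaves.
- Xander (knave) says "I tell the truth" - this is FALSE (a lie) because Xander is a knave.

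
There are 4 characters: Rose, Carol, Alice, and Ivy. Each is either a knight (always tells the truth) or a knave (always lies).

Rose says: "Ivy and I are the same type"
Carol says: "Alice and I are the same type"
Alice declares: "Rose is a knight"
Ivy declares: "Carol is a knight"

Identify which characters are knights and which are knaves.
Rose is a knight.
Carol is a knight.
Alice is a knight.
Ivy is a knight.

Verification:
- Rose (knight) says "Ivy and I are the same type" - this is TRUE because Rose is a knight and Ivy is a knight.
- Carol (knight) says "Alice and I are the same type" - this is TRUE because Carol is a knight and Alice is a knight.
- Alice (knight) says "Rose is a knight" - this is TRUE because Rose is a knight.
- Ivy (knight) says "Carol is a knight" - this is TRUE because Carol is a knight.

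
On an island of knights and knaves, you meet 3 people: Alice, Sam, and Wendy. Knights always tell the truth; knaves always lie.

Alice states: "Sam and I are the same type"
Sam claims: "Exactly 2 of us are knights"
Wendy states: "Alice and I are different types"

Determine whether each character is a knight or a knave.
Alice is a knave.
Sam is a knight.
Wendy is a knight.

Verification:
- Alice (knave) says "Sam and I are the same type" - this is FALSE (a lie) because Alice is a knave and Sam is a knight.
- Sam (knight) says "Exactly 2 of us are knights" - this is TRUE because there are 2 knights.
- Wendy (knight) says "Alice and I are different types" - this is TRUE because Wendy is a knight and Alice is a knave.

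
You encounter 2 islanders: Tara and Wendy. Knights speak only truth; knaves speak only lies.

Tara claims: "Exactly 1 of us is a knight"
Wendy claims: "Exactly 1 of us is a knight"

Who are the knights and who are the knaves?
Tara is a knave.
Wendy is a knave.

Verification:
- Tara (knave) says "Exactly 1 of us is a knight" - this is FALSE (a lie) because there are 0 knights.
- Wendy (knave) says "Exactly 1 of us is a knight" - this is FALSE (a lie) because there are 0 knights.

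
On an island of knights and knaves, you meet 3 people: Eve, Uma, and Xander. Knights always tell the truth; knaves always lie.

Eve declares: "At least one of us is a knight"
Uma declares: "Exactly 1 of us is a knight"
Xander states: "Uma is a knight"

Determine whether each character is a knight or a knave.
Eve is a knave.
Uma is a knave.
Xander is a knave.

Verification:
- Eve (knave) says "At least one of us is a knight" - this is FALSE (a lie) because no one is a knight.
- Uma (knave) says "Exactly 1 of us is a knight" - this is FALSE (a lie) because there are 0 knights.
- Xander (knave) says "Uma is a knight" - this is FALSE (a lie) because Uma is a knave.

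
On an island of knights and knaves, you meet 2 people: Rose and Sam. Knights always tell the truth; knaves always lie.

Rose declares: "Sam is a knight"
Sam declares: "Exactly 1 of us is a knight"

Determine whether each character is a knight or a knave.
Rose is a knave.
Sam is a knave.

Verification:
- Rose (knave) says "Sam is a knight" - this is FALSE (a lie) because Sam is a knave.
- Sam (knave) says "Exactly 1 of us is a knight" - this is FALSE (a lie) because there are 0 knights.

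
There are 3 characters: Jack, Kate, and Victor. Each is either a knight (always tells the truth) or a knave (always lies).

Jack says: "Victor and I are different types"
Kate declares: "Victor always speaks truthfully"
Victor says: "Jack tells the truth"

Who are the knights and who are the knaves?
Jack is a knave.
Kate is a knave.
Victor is a knave.

Verification:
- Jack (knave) says "Victor and I are different types" - this is FALSE (a lie) because Jack is a knave and Victor is a knave.
- Kate (knave) says "Victor always speaks truthfully" - this is FALSE (a lie) because Victor is a knave.
- Victor (knave) says "Jack tells the truth" - this is FALSE (a lie) because Jack is a knave.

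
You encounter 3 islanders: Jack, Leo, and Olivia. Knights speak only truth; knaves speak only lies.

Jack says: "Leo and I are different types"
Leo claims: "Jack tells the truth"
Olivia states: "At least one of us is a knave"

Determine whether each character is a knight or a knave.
Jack is a knave.
Leo is a knave.
Olivia is a knight.

Verification:
- Jack (knave) says "Leo and I are different types" - this is FALSE (a lie) because Jack is a knave and Leo is a knave.
- Leo (knave) says "Jack tells the truth" - this is FALSE (a lie) because Jack is a knave.
- Olivia (knight) says "At least one of us is a knave" - this is TRUE because Jack and Leo are knaves.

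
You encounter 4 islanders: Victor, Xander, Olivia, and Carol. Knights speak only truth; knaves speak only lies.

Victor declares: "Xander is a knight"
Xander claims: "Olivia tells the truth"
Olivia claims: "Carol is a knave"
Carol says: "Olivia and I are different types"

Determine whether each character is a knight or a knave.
Victor is a knave.
Xander is a knave.
Olivia is a knave.
Carol is a knight.

Verification:
- Victor (knave) says "Xander is a knight" - this is FALSE (a lie) because Xander is a knave.
- Xander (knave) says "Olivia tells the truth" - this is FALSE (a lie) because Olivia is a knave.
- Olivia (knave) says "Carol is a knave" - this is FALSE (a lie) because Carol is a knight.
- Carol (knight) says "Olivia and I are different types" - this is TRUE because Carol is a knight and Olivia is a knave.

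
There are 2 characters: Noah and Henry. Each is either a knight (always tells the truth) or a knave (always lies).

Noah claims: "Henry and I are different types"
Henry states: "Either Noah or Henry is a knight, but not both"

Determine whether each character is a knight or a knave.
Noah is a knave.
Henry is a knave.

Verification:
- Noah (knave) says "Henry and I are different types" - this is FALSE (a lie) because Noah is a knave and Henry is a knave.
- Henry (knave) says "Either Noah or Henry is a knight, but not both" - this is FALSE (a lie) because Noah is a knave and Henry is a knave.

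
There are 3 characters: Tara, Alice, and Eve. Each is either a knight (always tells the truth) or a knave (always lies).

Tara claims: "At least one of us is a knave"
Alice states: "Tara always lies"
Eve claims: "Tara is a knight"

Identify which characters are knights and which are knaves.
Tara is a knight.
Alice is a knave.
Eve is a knight.

Verification:
- Tara (knight) says "At least one of us is a knave" - this is TRUE because Alice is a knave.
- Alice (knave) says "Tara always lies" - this is FALSE (a lie) because Tara is a knight.
- Eve (knight) says "Tara is a knight" - this is TRUE because Tara is a knight.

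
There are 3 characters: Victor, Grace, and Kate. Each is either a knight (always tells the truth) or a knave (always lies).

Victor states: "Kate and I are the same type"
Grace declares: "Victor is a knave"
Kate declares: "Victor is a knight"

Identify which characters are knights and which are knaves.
Victor is a knight.
Grace is a knave.
Kate is a knight.

Verification:
- Victor (knight) says "Kate and I are the same type" - this is TRUE because Victor is a knight and Kate is a knight.
- Grace (knave) says "Victor is a knave" - this is FALSE (a lie) because Victor is a knight.
- Kate (knight) says "Victor is a knight" - this is TRUE because Victor is a knight.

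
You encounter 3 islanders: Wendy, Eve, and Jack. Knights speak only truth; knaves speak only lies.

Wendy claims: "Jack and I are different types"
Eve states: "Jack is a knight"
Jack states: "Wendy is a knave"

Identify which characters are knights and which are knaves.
Wendy is a knight.
Eve is a knave.
Jack is a knave.

Verification:
- Wendy (knight) says "Jack and I are different types" - this is TRUE because Wendy is a knight and Jack is a knave.
- Eve (knave) says "Jack is a knight" - this is FALSE (a lie) because Jack is a knave.
- Jack (knave) says "Wendy is a knave" - this is FALSE (a lie) because Wendy is a knight.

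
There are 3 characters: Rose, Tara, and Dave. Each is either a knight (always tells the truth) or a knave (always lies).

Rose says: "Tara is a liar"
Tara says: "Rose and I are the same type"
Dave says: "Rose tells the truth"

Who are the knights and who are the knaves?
Rose is a knight.
Tara is a knave.
Dave is a knight.

Verification:
- Rose (knight) says "Tara is a liar" - this is TRUE because Tara is a knave.
- Tara (knave) says "Rose and I are the same type" - this is FALSE (a lie) because Tara is a knave and Rose is a knight.
- Dave (knight) says "Rose tells the truth" - this is TRUE because Rose is a knight.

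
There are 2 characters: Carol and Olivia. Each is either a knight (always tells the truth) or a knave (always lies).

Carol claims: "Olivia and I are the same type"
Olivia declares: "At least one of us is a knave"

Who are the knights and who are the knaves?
Carol is a knave.
Olivia is a knight.

Verification:
- Carol (knave) says "Olivia and I are the same type" - this is FALSE (a lie) because Carol is a knave and Olivia is a knight.
- Olivia (knight) says "At least one of us is a knave" - this is TRUE because Carol is a knave.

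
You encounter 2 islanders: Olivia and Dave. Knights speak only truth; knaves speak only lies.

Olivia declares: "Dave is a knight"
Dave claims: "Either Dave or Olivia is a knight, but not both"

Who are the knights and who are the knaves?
Olivia is a knave.
Dave is a knave.

Verification:
- Olivia (knave) says "Dave is a knight" - this is FALSE (a lie) because Dave is a knave.
- Dave (knave) says "Either Dave or Olivia is a knight, but not both" - this is FALSE (a lie) because Dave is a knave and Olivia is a knave.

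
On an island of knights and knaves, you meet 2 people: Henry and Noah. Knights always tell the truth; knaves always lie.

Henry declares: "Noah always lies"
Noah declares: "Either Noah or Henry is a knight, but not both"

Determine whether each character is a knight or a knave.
Henry is a knave.
Noah is a knight.

Verification:
- Henry (knave) says "Noah always lies" - this is FALSE (a lie) because Noah is a knight.
- Noah (knight) says "Either Noah or Henry is a knight, but not both" - this is TRUE because Noah is a knight and Henry is a knave.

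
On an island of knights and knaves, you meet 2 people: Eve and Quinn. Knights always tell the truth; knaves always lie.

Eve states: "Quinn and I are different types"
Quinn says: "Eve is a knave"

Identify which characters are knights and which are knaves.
Eve is a knight.
Quinn is a knave.

Verification:
- Eve (knight) says "Quinn and I are different types" - this is TRUE because Eve is a knight and Quinn is a knave.
- Quinn (knave) says "Eve is a knave" - this is FALSE (a lie) because Eve is a knight.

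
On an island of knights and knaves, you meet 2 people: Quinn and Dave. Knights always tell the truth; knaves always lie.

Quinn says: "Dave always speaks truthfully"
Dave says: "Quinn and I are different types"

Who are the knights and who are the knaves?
Quinn is a knave.
Dave is a knave.

Verification:
- Quinn (knave) says "Dave always speaks truthfully" - this is FALSE (a lie) because Dave is a knave.
- Dave (knave) says "Quinn and I are different types" - this is FALSE (a lie) because Dave is a knave and Quinn is a knave.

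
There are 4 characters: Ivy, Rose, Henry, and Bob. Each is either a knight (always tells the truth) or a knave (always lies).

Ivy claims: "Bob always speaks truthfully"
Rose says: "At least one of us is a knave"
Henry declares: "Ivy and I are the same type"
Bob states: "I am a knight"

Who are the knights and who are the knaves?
Ivy is a knight.
Rose is a knight.
Henry is a knave.
Bob is a knight.

Verification:
- Ivy (knight) says "Bob always speaks truthfully" - this is TRUE because Bob is a knight.
- Rose (knight) says "At least one of us is a knave" - this is TRUE because Henry is a knave.
- Henry (knave) says "Ivy and I are the same type" - this is FALSE (a lie) because Henry is a knave and Ivy is a knight.
- Bob (knight) says "I am a knight" - this is TRUE because Bob is a knight.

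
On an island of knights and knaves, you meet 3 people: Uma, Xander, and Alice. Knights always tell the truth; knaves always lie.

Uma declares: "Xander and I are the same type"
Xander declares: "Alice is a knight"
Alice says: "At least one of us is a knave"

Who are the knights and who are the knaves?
Uma is a knave.
Xander is a knight.
Alice is a knight.

Verification:
- Uma (knave) says "Xander and I are the same type" - this is FALSE (a lie) because Uma is a knave and Xander is a knight.
- Xander (knight) says "Alice is a knight" - this is TRUE because Alice is a knight.
- Alice (knight) says "At least one of us is a knave" - this is TRUE because Uma is a knave.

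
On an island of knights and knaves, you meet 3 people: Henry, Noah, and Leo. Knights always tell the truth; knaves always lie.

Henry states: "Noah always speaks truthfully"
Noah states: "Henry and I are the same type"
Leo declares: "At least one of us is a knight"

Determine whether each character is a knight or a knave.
Henry is a knight.
Noah is a knight.
Leo is a knight.

Verification:
- Henry (knight) says "Noah always speaks truthfully" - this is TRUE because Noah is a knight.
- Noah (knight) says "Henry and I are the same type" - this is TRUE because Noah is a knight and Henry is a knight.
- Leo (knight) says "At least one of us is a knight" - this is TRUE because Henry, Noah, and Leo are knights.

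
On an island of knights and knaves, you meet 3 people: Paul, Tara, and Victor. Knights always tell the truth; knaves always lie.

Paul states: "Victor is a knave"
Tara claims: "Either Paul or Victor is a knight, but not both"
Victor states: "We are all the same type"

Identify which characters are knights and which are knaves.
Paul is a knight.
Tara is a knight.
Victor is a knave.

Verification:
- Paul (knight) says "Victor is a knave" - this is TRUE because Victor is a knave.
- Tara (knight) says "Either Paul or Victor is a knight, but not both" - this is TRUE because Paul is a knight and Victor is a knave.
- Victor (knave) says "We are all the same type" - this is FALSE (a lie) because Paul and Tara are knights and Victor is a knave.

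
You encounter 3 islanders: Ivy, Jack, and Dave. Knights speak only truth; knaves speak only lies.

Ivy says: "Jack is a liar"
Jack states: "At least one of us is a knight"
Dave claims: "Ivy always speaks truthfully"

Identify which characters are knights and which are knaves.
Ivy is a knave.
Jack is a knight.
Dave is a knave.

Verification:
- Ivy (knave) says "Jack is a liar" - this is FALSE (a lie) because Jack is a knight.
- Jack (knight) says "At least one of us is a knight" - this is TRUE because Jack is a knight.
- Dave (knave) says "Ivy always speaks truthfully" - this is FALSE (a lie) because Ivy is a knave.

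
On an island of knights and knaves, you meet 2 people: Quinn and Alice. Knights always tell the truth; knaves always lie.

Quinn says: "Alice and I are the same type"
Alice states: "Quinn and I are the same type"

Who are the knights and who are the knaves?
Quinn is a knight.
Alice is a knight.

Verification:
- Quinn (knight) says "Alice and I are the same type" - this is TRUE because Quinn is a knight and Alice is a knight.
- Alice (knight) says "Quinn and I are the same type" - this is TRUE because Alice is a knight and Quinn is a knight.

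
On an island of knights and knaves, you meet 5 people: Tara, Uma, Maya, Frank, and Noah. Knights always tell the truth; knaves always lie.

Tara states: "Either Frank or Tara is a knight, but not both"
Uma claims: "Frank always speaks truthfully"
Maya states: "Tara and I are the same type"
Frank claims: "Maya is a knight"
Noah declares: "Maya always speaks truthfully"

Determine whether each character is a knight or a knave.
Tara is a knight.
Uma is a knave.
Maya is a knave.
Frank is a knave.
Noah is a knave.

Verification:
- Tara (knight) says "Either Frank or Tara is a knight, but not both" - this is TRUE because Frank is a knave and Tara is a knight.
- Uma (knave) says "Frank always speaks truthfully" - this is FALSE (a lie) because Frank is a knave.
- Maya (knave) says "Tara and I are the same type" - this is FALSE (a lie) because Maya is a knave and Tara is a knight.
- Frank (knave) says "Maya is a knight" - this is FALSE (a lie) because Maya is a knave.
- Noah (knave) says "Maya always speaks truthfully" - this is FALSE (a lie) because Maya is a knave.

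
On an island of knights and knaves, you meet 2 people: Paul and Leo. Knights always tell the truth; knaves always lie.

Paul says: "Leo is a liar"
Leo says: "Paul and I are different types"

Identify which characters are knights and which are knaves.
Paul is a knave.
Leo is a knight.

Verification:
- Paul (knave) says "Leo is a liar" - this is FALSE (a lie) because Leo is a knight.
- Leo (knight) says "Paul and I are different types" - this is TRUE because Leo is a knight and Paul is a knave.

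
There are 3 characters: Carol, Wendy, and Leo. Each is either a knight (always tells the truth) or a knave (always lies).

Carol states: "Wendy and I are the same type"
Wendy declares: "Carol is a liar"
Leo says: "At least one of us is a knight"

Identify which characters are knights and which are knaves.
Carol is a knave.
Wendy is a knight.
Leo is a knight.

Verification:
- Carol (knave) says "Wendy and I are the same type" - this is FALSE (a lie) because Carol is a knave and Wendy is a knight.
- Wendy (knight) says "Carol is a liar" - this is TRUE because Carol is a knave.
- Leo (knight) says "At least one of us is a knight" - this is TRUE because Wendy and Leo are knights.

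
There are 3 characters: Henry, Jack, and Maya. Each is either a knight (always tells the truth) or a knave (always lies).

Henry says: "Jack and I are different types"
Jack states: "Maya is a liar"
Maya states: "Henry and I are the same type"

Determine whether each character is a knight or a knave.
Henry is a knight.
Jack is a knave.
Maya is a knight.

Verification:
- Henry (knight) says "Jack and I are different types" - this is TRUE because Henry is a knight and Jack is a knave.
- Jack (knave) says "Maya is a liar" - this is FALSE (a lie) because Maya is a knight.
- Maya (knight) says "Henry and I are the same type" - this is TRUE because Maya is a knight and Henry is a knight.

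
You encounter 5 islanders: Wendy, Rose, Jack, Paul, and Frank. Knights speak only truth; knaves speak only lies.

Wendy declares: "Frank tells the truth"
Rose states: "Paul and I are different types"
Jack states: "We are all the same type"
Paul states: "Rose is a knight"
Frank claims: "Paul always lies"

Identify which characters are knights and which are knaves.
Wendy is a knight.
Rose is a knave.
Jack is a knave.
Paul is a knave.
Frank is a knight.

Verification:
- Wendy (knight) says "Frank tells the truth" - this is TRUE because Frank is a knight.
- Rose (knave) says "Paul and I are different types" - this is FALSE (a lie) because Rose is a knave and Paul is a knave.
- Jack (knave) says "We are all the same type" - this is FALSE (a lie) because Wendy and Frank are knights and Rose, Jack, and Paul are knaves.
- Paul (knave) says "Rose is a knight" - this is FALSE (a lie) because Rose is a knave.
- Frank (knight) says "Paul always lies" - this is TRUE because Paul is a knave.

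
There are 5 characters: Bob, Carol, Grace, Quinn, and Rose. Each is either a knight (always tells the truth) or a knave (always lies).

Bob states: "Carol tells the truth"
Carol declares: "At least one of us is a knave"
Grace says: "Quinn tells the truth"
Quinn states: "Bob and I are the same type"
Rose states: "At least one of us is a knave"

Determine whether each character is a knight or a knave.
Bob is a knight.
Carol is a knight.
Grace is a knave.
Quinn is a knave.
Rose is a knight.

Verification:
- Bob (knight) says "Carol tells the truth" - this is TRUE because Carol is a knight.
- Carol (knight) says "At least one of us is a knave" - this is TRUE because Grace and Quinn are knaves.
- Grace (knave) says "Quinn tells the truth" - this is FALSE (a lie) because Quinn is a knave.
- Quinn (knave) says "Bob and I are the same type" - this is FALSE (a lie) because Quinn is a knave and Bob is a knight.
- Rose (knight) says "At least one of us is a knave" - this is TRUE because Grace and Quinn are knaves.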